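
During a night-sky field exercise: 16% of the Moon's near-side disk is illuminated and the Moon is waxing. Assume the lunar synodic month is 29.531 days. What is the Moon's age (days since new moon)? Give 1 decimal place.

Invert f = (1 − cos θ)/2 to get cos θ = 1 − 2(0.16) = 0.680, hence θ₀ = arccos 0.680 = 47.2°.
Waxing ⇒ before full, so θ = 47.2°.
That fraction of the synodic month is 47.2/360 × 29.531 d ≈ 3.87 d.

3.9 days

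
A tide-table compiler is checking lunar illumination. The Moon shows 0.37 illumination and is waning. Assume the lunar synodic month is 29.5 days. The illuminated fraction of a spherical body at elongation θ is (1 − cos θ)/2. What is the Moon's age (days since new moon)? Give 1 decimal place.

From f = (1 − cos θ)/2: cos θ = 1 − 2×0.37 = 0.260; arccos → 74.9°.
Since the Moon is past full (waning), take the reflex angle: θ = 360° − 74.9° = 285.1°.
That fraction of the synodic month is 285.1/360 × 29.5 d ≈ 23.36 d.

23.4 days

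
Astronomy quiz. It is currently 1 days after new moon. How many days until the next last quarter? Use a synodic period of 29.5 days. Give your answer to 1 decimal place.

Last quarter occurs at elongation 270°, i.e. at age 29.5 × 270/360 = 22.125 d.
So 21.125 days remain (22.125 − 1).

21.1 days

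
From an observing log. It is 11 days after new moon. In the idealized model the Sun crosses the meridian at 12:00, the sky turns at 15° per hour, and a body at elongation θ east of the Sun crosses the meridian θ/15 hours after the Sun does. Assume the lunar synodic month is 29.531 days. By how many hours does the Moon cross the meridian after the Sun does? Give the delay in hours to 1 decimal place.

Elongation θ = 360° × 11/29.531 ≈ 134.1°.
At 15° of sky rotation per hour, 134.1° corresponds to a 8.94 h lag.
So the Moon crosses the meridian 8.94 h after the Sun.

8.9 h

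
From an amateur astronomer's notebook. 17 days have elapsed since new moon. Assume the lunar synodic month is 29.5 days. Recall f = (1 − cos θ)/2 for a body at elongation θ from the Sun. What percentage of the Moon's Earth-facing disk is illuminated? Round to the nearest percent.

94%

Phase angle: θ = 360°·(17 d)/(29.5 d) = 207.5°.
With cos θ = (-0.887), the lit fraction is (1 − (-0.887))/2 ≈ 0.944, so 94%.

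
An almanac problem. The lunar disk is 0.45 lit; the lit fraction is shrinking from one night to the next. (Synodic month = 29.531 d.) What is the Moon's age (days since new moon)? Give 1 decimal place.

Invert f = (1 − cos θ)/2 to get cos θ = 1 − 2(0.45) = 0.100, hence θ₀ = arccos 0.100 = 84.3°.
A waning Moon lies in 180°–360°, so θ = 360° − 84.3° = 275.7°.
At 360°/29.531 d per day, 275.7° corresponds to 22.62 days.

22.6 days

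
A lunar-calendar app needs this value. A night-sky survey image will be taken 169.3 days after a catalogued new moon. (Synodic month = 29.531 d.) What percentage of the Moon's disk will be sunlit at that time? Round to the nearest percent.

55%

169.3 d spans 5 complete synodic months (5 × 29.531 = 147.66 d) plus 21.65 d.
Phase angle: θ = 360°·(21.65 d)/(29.531 d) = 263.9°.
Illuminated fraction = (1 − cos 263.9°)/2 = (1 − (-0.107))/2 ≈ 0.553, so 55%.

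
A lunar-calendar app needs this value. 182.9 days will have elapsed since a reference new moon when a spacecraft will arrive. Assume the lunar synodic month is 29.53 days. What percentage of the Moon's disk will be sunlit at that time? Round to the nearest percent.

33%

182.9/29.53 = 6.194 lunations, so 6 complete cycles and 5.72 d into the next.
Elongation θ = 360° × 5.72/29.53 ≈ 69.7°.
cos 69.7° = 0.346, so f = (1 − 0.346)/2 = 0.327, so 33%.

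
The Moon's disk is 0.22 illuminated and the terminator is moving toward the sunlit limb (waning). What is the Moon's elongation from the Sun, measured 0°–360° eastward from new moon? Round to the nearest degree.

cos θ = 1 − 2f = 0.560, giving a principal value of 55.9°.
Waning ⇒ past full, so θ = 360° − 55.9° = 304.1°.

304°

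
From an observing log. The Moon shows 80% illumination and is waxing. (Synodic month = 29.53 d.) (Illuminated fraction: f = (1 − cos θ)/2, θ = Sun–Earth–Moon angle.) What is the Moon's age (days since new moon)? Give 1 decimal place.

10.4 days

Invert f = (1 − cos θ)/2 to get cos θ = 1 − 2(0.80) = -0.600, hence θ₀ = arccos -0.600 = 126.9°.
Waxing ⇒ before full, so θ = 126.9°.
At 360°/29.53 d per day, 126.9° corresponds to 10.41 days.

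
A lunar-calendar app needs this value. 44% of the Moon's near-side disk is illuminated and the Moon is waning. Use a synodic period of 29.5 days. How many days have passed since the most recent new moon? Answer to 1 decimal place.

Invert f = (1 − cos θ)/2 to get cos θ = 1 − 2(0.44) = 0.120, hence θ₀ = arccos 0.120 = 83.1°.
A waning Moon lies in 180°–360°, so θ = 360° − 83.1° = 276.9°.
At 360°/29.5 d per day, 276.9° corresponds to 22.69 days.

22.7 days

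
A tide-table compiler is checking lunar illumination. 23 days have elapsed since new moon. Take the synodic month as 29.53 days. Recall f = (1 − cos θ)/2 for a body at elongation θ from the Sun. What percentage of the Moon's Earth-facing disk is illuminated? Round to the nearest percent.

Elongation θ = 360° × 23/29.53 ≈ 280.4°.
With cos θ = 0.180, the lit fraction is (1 − 0.180)/2 ≈ 0.410, so 41%.

41%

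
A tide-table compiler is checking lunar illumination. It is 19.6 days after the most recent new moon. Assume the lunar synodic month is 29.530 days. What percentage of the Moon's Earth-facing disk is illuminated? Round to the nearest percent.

76%

The Moon has covered 19.6/29.530 of its cycle, so θ ≈ 360° × 19.6/29.530 = 238.9°.
With cos θ = (-0.516), the lit fraction is (1 − (-0.516))/2 ≈ 0.758, so 76%.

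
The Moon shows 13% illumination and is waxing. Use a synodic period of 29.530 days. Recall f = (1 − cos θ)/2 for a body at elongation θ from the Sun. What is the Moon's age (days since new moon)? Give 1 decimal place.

3.5 days

From f = (1 − cos θ)/2: cos θ = 1 − 2×0.13 = 0.740; arccos → 42.3°.
Waxing ⇒ before full, so θ = 42.3°.
That fraction of the synodic month is 42.3/360 × 29.530 d ≈ 3.47 d.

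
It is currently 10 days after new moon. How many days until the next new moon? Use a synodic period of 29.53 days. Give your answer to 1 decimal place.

One full lunation from the last new moon is 29.53 d; remaining = 29.53 − 10 = 19.530 d.

19.5 days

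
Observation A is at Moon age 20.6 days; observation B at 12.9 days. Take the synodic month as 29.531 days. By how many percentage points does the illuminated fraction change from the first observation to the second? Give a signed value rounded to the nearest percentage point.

First observation: θ = 360°·20.6/29.531 = 251.1°, so f = 0.662.
Second observation: θ = 157.3°, f = 0.961.
Δf = 0.961 − 0.662 = +0.299, i.e. +30 pp.

+30 percentage points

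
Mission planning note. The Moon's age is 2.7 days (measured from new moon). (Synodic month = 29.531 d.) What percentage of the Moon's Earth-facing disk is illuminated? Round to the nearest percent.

8%

Elongation θ = 360° × 2.7/29.531 ≈ 32.9°.
Illuminated fraction = (1 − cos 32.9°)/2 = (1 − 0.839)/2 ≈ 0.080, so 8%.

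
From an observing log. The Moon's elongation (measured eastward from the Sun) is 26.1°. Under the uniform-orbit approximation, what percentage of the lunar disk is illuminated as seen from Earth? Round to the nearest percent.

5%

cos 26.1° = 0.898, so f = (1 − 0.898)/2 = 0.051, i.e. 5%.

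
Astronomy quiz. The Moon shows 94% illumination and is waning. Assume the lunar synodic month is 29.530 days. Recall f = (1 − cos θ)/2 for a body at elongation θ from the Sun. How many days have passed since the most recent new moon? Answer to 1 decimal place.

cos θ = 1 − 2f = -0.880, giving a principal value of 151.6°.
A waning Moon lies in 180°–360°, so θ = 360° − 151.6° = 208.4°.
At 360°/29.530 d per day, 208.4° corresponds to 17.09 days.

17.1 days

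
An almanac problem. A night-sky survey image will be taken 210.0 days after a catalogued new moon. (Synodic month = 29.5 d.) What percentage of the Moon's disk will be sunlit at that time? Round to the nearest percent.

210.0 d spans 7 complete synodic months (7 × 29.5 = 206.50 d) plus 3.50 d.
The Moon has covered 3.50/29.5 of its cycle, so θ ≈ 360° × 3.50/29.5 = 42.7°.
Illuminated fraction = (1 − cos 42.7°)/2 = (1 − 0.735)/2 ≈ 0.133, so 13%.

13%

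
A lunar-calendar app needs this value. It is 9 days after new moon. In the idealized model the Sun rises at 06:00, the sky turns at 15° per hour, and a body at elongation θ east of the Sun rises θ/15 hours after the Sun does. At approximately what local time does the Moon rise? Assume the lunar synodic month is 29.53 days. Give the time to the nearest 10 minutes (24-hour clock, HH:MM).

Elongation θ = 360° × 9/29.53 ≈ 109.7°.
Delay after the Sun = 109.7° / (15°/h) ≈ 7.31 h.
06:00 + 7.315 h ≈ 13:19 → 13:20 to the nearest ten minutes.

13:20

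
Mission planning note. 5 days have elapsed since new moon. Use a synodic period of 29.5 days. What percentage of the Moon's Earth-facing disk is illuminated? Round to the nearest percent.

26%

Phase angle: θ = 360°·(5 d)/(29.5 d) = 61.0°.
cos 61.0° = 0.485, so f = (1 − 0.485)/2 = 0.258, so 26%.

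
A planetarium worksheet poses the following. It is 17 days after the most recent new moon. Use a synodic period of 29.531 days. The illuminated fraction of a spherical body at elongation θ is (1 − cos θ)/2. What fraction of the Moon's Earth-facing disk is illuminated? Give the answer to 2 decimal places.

The Moon has covered 17/29.531 of its cycle, so θ ≈ 360° × 17/29.531 = 207.2°.
Illuminated fraction = (1 − cos 207.2°)/2 = (1 − (-0.889))/2 ≈ 0.945.

0.94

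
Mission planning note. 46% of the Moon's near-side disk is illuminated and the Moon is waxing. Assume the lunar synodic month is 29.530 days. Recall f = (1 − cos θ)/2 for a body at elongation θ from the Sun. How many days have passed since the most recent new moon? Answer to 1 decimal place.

Invert f = (1 − cos θ)/2 to get cos θ = 1 − 2(0.46) = 0.080, hence θ₀ = arccos 0.080 = 85.4°.
The Moon is waxing (0°–180°), so θ = 85.4° directly.
That fraction of the synodic month is 85.4/360 × 29.530 d ≈ 7.01 d.

7.0 days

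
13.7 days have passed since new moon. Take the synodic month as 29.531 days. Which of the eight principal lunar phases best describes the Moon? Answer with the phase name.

full moon

θ ≈ 360° × 13.7/29.531 = 167°, which falls in the full moon sector.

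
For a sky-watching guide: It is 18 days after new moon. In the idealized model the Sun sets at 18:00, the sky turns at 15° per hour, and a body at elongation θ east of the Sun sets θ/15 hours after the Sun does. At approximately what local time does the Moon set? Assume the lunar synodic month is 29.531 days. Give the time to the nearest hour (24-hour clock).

Elongation θ = 360° × 18/29.531 ≈ 219.4°.
Delay after the Sun = 219.4° / (15°/h) ≈ 14.63 h.
18:00 + 14.63 h ≈ 08:38 → 09:00 to the nearest hour.

09:00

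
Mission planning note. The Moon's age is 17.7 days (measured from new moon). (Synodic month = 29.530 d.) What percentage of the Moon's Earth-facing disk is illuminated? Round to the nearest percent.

91%

The Moon has covered 17.7/29.530 of its cycle, so θ ≈ 360° × 17.7/29.530 = 215.8°.
With cos θ = (-0.811), the lit fraction is (1 − (-0.811))/2 ≈ 0.906, so 91%.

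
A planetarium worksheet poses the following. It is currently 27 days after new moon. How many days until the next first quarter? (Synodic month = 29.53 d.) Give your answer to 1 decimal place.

First quarter is 0.25 of the way through the cycle: age 0.25 × 29.53 = 7.383 d.
This lunation's first quarter (7.383 d) has passed, so add one period: 36.913 − 27 = 9.913 days.

9.9 days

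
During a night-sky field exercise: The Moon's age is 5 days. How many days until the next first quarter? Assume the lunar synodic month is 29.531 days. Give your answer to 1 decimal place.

First quarter occurs at elongation 90°, i.e. at age 29.531 × 90/360 = 7.383 d.
So 2.383 days remain (7.383 − 5).

2.4 days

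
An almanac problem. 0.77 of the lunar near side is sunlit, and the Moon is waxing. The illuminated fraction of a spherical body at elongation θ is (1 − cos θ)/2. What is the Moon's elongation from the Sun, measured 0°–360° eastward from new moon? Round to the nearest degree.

123°

From f = (1 − cos θ)/2: cos θ = 1 − 2×0.77 = -0.540; arccos → 122.7°.
Waxing ⇒ before full, so θ = 122.7°.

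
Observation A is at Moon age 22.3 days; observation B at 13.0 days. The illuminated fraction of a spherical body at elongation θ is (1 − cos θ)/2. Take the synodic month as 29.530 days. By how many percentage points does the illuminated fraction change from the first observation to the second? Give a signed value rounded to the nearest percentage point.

First observation: θ = 360°·22.3/29.530 = 271.9°, so f = 0.484.
Second observation: θ = 158.5°, f = 0.965.
Δf = 0.965 − 0.484 = +0.481, i.e. +48 pp.

+48 percentage points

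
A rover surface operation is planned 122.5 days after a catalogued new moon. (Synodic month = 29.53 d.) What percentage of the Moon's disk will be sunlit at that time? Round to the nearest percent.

122.5/29.53 = 4.148 lunations, so 4 complete cycles and 4.38 d into the next.
The Moon has covered 4.38/29.53 of its cycle, so θ ≈ 360° × 4.38/29.53 = 53.4°.
Illuminated fraction = (1 − cos 53.4°)/2 = (1 − 0.596)/2 ≈ 0.202, so 20%.

20%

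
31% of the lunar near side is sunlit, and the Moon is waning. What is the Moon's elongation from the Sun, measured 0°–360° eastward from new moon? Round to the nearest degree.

Invert f = (1 − cos θ)/2 to get cos θ = 1 − 2(0.31) = 0.380, hence θ₀ = arccos 0.380 = 67.7°.
Since the Moon is past full (waning), take the reflex angle: θ = 360° − 67.7° = 292.3°.

292°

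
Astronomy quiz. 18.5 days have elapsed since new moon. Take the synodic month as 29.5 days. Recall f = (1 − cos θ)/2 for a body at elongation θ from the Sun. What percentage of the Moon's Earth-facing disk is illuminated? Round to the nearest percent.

85%

Phase angle: θ = 360°·(18.5 d)/(29.5 d) = 225.8°.
Illuminated fraction = (1 − cos 225.8°)/2 = (1 − (-0.698))/2 ≈ 0.849, so 85%.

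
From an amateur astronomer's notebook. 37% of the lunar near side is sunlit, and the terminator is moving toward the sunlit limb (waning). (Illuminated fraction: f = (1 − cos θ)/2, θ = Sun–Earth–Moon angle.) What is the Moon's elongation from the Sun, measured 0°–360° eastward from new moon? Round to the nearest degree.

285°

From f = (1 − cos θ)/2: cos θ = 1 − 2×0.37 = 0.260; arccos → 74.9°.
A waning Moon lies in 180°–360°, so θ = 360° − 74.9° = 285.1°.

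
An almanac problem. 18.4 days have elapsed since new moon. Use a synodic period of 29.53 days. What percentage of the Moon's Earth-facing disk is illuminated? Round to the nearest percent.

The Moon has covered 18.4/29.53 of its cycle, so θ ≈ 360° × 18.4/29.53 = 224.3°.
cos 224.3° = (-0.716), so f = (1 − (-0.716))/2 = 0.858, so 86%.

86%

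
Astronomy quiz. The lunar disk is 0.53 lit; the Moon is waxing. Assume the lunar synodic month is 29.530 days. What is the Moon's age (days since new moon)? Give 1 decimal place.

7.7 days

cos θ = 1 − 2f = -0.060, giving a principal value of 93.4°.
Waxing ⇒ before full, so θ = 93.4°.
Age = 29.530 × 93.4°/360° ≈ 7.66 days.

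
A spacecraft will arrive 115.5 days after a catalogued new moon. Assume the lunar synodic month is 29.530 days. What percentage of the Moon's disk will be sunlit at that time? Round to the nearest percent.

115.5/29.530 = 3.911 lunations, so 3 complete cycles and 26.91 d into the next.
Elongation θ = 360° × 26.91/29.530 ≈ 328.1°.
Illuminated fraction = (1 − cos 328.1°)/2 = (1 − 0.849)/2 ≈ 0.076, so 8%.

8%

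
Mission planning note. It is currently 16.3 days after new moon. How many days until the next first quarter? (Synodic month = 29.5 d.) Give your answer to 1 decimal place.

First quarter is 0.25 of the way through the cycle: age 0.25 × 29.5 = 7.375 d.
This lunation's first quarter (7.375 d) has passed, so add one period: 36.875 − 16.3 = 20.575 days.

20.6 days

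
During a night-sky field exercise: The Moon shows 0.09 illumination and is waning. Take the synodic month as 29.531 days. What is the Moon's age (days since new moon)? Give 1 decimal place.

Invert f = (1 − cos θ)/2 to get cos θ = 1 − 2(0.09) = 0.820, hence θ₀ = arccos 0.820 = 34.9°.
Since the Moon is past full (waning), take the reflex angle: θ = 360° − 34.9° = 325.1°.
That fraction of the synodic month is 325.1/360 × 29.531 d ≈ 26.67 d.

26.7 days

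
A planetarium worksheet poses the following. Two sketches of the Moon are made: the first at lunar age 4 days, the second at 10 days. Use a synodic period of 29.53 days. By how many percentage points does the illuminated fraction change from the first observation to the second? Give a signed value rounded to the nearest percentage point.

+59 pp

First observation: θ = 360°·4/29.53 = 48.8°, so f = 0.170.
Second observation: θ = 121.9°, f = 0.764.
Δf = 0.764 − 0.170 = +0.594, i.e. +59 pp.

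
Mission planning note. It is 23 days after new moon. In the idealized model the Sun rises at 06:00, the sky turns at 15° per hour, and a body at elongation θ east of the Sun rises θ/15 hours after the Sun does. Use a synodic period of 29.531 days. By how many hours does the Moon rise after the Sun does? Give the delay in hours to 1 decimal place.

Elongation θ = 360° × 23/29.531 ≈ 280.4°.
Delay after the Sun = 280.4° / (15°/h) ≈ 18.69 h.
So the Moon rises 18.69 h after the Sun.

18.7 h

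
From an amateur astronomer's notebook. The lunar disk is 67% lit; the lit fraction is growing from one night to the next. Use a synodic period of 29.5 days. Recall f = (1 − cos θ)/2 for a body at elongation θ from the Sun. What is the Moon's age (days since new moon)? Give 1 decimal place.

cos θ = 1 − 2f = -0.340, giving a principal value of 109.9°.
The Moon is waxing (0°–180°), so θ = 109.9° directly.
That fraction of the synodic month is 109.9/360 × 29.5 d ≈ 9.00 d.

9.0 days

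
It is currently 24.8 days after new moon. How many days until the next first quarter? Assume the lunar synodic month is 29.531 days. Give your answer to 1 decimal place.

12.1 days

First quarter is 0.25 of the way through the cycle: age 0.25 × 29.531 = 7.383 d.
Already past this cycle's first quarter; the next is at 7.383 + 29.531 = 36.914 d, so 36.914 − 24.8 = 12.114 days.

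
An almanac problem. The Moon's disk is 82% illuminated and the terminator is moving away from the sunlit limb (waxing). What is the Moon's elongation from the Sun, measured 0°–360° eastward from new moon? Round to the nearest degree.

cos θ = 1 − 2f = -0.640, giving a principal value of 129.8°.
Before full moon the principal value applies: θ = 129.8°.

130°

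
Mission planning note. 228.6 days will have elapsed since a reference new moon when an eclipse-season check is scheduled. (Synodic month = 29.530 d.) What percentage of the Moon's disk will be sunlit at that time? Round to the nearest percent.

53%

228.6 d spans 7 complete synodic months (7 × 29.530 = 206.71 d) plus 21.89 d.
Phase angle: θ = 360°·(21.89 d)/(29.530 d) = 266.9°.
Illuminated fraction = (1 − cos 266.9°)/2 = (1 − (-0.055))/2 ≈ 0.527, so 53%.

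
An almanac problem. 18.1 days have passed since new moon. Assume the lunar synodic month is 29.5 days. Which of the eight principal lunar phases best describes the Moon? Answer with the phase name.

At 18.1/29.5 of the cycle, θ ≈ 221° — the waning gibbous range.

waning gibbous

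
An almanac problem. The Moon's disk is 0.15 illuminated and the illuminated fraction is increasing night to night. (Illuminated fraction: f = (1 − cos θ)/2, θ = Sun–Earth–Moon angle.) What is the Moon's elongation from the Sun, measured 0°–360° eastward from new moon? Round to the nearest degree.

Invert f = (1 − cos θ)/2 to get cos θ = 1 − 2(0.15) = 0.700, hence θ₀ = arccos 0.700 = 45.6°.
The Moon is waxing (0°–180°), so θ = 45.6° directly.

46°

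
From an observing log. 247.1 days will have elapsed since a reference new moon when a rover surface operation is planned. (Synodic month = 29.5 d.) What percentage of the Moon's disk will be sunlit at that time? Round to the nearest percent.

Reduce mod P: 247.1 − 8×29.5 = 11.10 d into the current lunation.
Elongation θ = 360° × 11.10/29.5 ≈ 135.5°.
Illuminated fraction = (1 − cos 135.5°)/2 = (1 − (-0.713))/2 ≈ 0.856, so 86%.

86%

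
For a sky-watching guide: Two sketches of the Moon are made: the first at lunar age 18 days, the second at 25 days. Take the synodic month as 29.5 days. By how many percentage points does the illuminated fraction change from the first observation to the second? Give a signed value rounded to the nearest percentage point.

First observation: θ = 360°·18/29.5 = 219.7°, so f = 0.885.
Second observation: θ = 305.1°, f = 0.213.
Δf = 0.213 − 0.885 = -0.672, i.e. -67 pp.

-67 pp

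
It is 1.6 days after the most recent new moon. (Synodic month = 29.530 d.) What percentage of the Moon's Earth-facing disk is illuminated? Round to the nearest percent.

3%

The Moon has covered 1.6/29.530 of its cycle, so θ ≈ 360° × 1.6/29.530 = 19.5°.
Illuminated fraction = (1 − cos 19.5°)/2 = (1 − 0.943)/2 ≈ 0.029, so 3%.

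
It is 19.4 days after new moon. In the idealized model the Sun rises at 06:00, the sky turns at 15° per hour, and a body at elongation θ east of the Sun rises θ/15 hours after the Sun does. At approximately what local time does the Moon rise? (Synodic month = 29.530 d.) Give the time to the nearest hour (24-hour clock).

22:00

The Moon has covered 19.4/29.530 of its cycle, so θ ≈ 360° × 19.4/29.530 = 236.5°.
Delay after the Sun = 236.5° / (15°/h) ≈ 15.77 h.
06:00 + 15.77 h ≈ 21:46 → 22:00 to the nearest hour.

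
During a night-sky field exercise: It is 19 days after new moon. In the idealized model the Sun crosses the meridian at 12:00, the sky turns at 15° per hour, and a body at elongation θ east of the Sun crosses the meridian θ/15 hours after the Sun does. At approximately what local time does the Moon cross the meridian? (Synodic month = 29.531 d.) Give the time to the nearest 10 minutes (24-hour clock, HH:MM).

Phase angle: θ = 360°·(19 d)/(29.531 d) = 231.6°.
At 15° of sky rotation per hour, 231.6° corresponds to a 15.44 h lag.
12:00 + 15.441 h ≈ 03:26 → 03:30 to the nearest ten minutes.

03:30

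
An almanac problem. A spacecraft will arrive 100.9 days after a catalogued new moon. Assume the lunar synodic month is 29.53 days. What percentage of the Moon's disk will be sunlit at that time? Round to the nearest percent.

100.9/29.53 = 3.417 lunations, so 3 complete cycles and 12.31 d into the next.
Elongation θ = 360° × 12.31/29.53 ≈ 150.1°.
Illuminated fraction = (1 − cos 150.1°)/2 = (1 − (-0.867))/2 ≈ 0.933, so 93%.

93%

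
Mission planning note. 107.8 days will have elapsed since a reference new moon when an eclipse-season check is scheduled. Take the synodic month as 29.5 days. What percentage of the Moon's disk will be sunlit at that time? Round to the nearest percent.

78%

107.8 d spans 3 complete synodic months (3 × 29.5 = 88.50 d) plus 19.30 d.
The Moon has covered 19.30/29.5 of its cycle, so θ ≈ 360° × 19.30/29.5 = 235.5°.
With cos θ = (-0.566), the lit fraction is (1 − (-0.566))/2 ≈ 0.783, so 78%.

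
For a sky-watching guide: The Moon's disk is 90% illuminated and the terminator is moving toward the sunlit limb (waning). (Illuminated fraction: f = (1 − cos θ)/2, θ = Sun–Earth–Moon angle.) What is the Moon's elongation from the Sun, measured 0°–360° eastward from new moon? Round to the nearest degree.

From f = (1 − cos θ)/2: cos θ = 1 − 2×0.90 = -0.800; arccos → 143.1°.
A waning Moon lies in 180°–360°, so θ = 360° − 143.1° = 216.9°.

217°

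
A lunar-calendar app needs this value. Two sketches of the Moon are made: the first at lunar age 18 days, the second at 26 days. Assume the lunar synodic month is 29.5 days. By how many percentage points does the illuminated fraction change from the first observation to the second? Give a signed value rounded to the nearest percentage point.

θ₁ = 360° × 18/29.5 = 219.7°, f₁ = (1 − cos θ₁)/2 = 0.885.
θ₂ = 360° × 26/29.5 = 317.3°, f₂ = (1 − cos θ₂)/2 = 0.133.
Change = f₂ − f₁ = -0.752 → -75 percentage points.

-75 percentage points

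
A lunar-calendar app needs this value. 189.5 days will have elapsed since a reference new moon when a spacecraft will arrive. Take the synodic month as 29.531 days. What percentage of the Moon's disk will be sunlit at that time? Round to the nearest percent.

93%

189.5/29.531 = 6.417 lunations, so 6 complete cycles and 12.31 d into the next.
Phase angle: θ = 360°·(12.31 d)/(29.531 d) = 150.1°.
With cos θ = (-0.867), the lit fraction is (1 − (-0.867))/2 ≈ 0.934, so 93%.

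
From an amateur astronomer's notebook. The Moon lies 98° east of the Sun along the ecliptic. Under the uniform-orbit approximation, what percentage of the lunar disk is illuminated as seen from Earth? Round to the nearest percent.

Half-versine of 98°: (1 − (-0.139))/2 = 0.570, i.e. 57%.

57%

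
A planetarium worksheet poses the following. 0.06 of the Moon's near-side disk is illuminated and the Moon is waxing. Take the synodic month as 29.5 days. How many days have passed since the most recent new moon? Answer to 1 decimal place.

2.3 days

From f = (1 − cos θ)/2: cos θ = 1 − 2×0.06 = 0.880; arccos → 28.4°.
Waxing ⇒ before full, so θ = 28.4°.
Age = 29.5 × 28.4°/360° ≈ 2.32 days.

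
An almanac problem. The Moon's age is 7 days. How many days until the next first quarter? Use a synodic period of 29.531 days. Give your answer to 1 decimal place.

First quarter is 0.25 of the way through the cycle: age 0.25 × 29.531 = 7.383 d.
So 0.383 days remain (7.383 − 7).

0.4 days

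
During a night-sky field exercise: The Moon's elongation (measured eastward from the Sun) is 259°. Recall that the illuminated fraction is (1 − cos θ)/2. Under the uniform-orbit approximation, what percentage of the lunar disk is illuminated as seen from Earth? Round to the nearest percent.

Half-versine of 259°: (1 − (-0.191))/2 = 0.595, i.e. 60%.

60%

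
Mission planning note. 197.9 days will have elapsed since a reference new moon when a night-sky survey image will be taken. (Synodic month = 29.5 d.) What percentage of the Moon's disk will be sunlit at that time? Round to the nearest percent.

63%

197.9/29.5 = 6.708 lunations, so 6 complete cycles and 20.90 d into the next.
Elongation θ = 360° × 20.90/29.5 ≈ 255.1°.
With cos θ = (-0.258), the lit fraction is (1 − (-0.258))/2 ≈ 0.629, so 63%.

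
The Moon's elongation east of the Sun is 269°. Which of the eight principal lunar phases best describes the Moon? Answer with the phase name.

The last quarter sector spans roughly 248°–292°; 269° falls inside it.

last quarter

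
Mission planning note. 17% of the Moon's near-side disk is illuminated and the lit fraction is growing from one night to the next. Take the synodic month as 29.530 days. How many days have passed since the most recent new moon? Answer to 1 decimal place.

cos θ = 1 − 2f = 0.660, giving a principal value of 48.7°.
Waxing ⇒ before full, so θ = 48.7°.
Age = 29.530 × 48.7°/360° ≈ 3.99 days.

4.0 days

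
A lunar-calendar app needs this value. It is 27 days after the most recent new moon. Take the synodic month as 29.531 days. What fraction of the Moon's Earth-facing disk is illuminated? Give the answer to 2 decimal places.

0.07

The Moon has covered 27/29.531 of its cycle, so θ ≈ 360° × 27/29.531 = 329.1°.
Illuminated fraction = (1 − cos 329.1°)/2 = (1 − 0.858)/2 ≈ 0.071.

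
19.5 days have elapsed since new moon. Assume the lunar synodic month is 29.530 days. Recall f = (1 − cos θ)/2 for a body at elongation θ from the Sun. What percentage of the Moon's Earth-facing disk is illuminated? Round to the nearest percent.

Elongation θ = 360° × 19.5/29.530 ≈ 237.7°.
With cos θ = (-0.534), the lit fraction is (1 − (-0.534))/2 ≈ 0.767, so 77%.

77%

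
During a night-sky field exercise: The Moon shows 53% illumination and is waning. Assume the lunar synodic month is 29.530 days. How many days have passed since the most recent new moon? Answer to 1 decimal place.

Invert f = (1 − cos θ)/2 to get cos θ = 1 − 2(0.53) = -0.060, hence θ₀ = arccos -0.060 = 93.4°.
Waning ⇒ past full, so θ = 360° − 93.4° = 266.6°.
At 360°/29.530 d per day, 266.6° corresponds to 21.87 days.

21.9 days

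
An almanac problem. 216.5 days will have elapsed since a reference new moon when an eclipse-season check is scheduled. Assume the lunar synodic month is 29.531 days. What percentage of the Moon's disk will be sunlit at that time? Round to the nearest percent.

74%

216.5/29.531 = 7.331 lunations, so 7 complete cycles and 9.78 d into the next.
The Moon has covered 9.78/29.531 of its cycle, so θ ≈ 360° × 9.78/29.531 = 119.3°.
Illuminated fraction = (1 − cos 119.3°)/2 = (1 − (-0.489))/2 ≈ 0.744, so 74%.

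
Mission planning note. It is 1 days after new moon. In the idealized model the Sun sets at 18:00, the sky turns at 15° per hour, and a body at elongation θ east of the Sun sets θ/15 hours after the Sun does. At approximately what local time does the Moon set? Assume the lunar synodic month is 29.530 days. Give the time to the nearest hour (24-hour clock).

The Moon has covered 1/29.530 of its cycle, so θ ≈ 360° × 1/29.530 = 12.2°.
The Moon trails the Sun by θ/15 = 12.2/15 ≈ 0.81 hours.
18:00 + 0.81 h ≈ 18:49 → 19:00 to the nearest hour.

19:00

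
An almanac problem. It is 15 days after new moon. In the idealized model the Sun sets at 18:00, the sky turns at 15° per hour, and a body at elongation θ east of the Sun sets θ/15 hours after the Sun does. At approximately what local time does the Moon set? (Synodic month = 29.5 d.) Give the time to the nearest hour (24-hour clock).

Phase angle: θ = 360°·(15 d)/(29.5 d) = 183.1°.
The Moon trails the Sun by θ/15 = 183.1/15 ≈ 12.20 hours.
18:00 + 12.20 h ≈ 06:12 → 06:00 to the nearest hour.

06:00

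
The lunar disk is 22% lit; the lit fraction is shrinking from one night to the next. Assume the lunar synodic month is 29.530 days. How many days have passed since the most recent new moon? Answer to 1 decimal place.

24.9 days

cos θ = 1 − 2f = 0.560, giving a principal value of 55.9°.
Waning ⇒ past full, so θ = 360° − 55.9° = 304.1°.
At 360°/29.530 d per day, 304.1° corresponds to 24.94 days.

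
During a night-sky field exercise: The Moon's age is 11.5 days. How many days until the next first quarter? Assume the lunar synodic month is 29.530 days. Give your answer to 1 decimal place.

First quarter occurs at elongation 90°, i.e. at age 29.530 × 90/360 = 7.383 d.
This lunation's first quarter (7.383 d) has passed, so add one period: 36.913 − 11.5 = 25.413 days.

25.4 days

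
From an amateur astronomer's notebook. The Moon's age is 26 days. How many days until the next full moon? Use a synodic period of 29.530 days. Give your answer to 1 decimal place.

18.3 days

Full moon occurs at elongation 180°, i.e. at age 29.530 × 180/360 = 14.765 d.
Already past this cycle's full moon; the next is at 14.765 + 29.530 = 44.295 d, so 44.295 − 26 = 18.295 days.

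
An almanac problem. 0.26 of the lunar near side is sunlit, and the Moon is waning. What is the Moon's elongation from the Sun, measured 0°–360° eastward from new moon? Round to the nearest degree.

299°

Invert f = (1 − cos θ)/2 to get cos θ = 1 − 2(0.26) = 0.480, hence θ₀ = arccos 0.480 = 61.3°.
Since the Moon is past full (waning), take the reflex angle: θ = 360° − 61.3° = 298.7°.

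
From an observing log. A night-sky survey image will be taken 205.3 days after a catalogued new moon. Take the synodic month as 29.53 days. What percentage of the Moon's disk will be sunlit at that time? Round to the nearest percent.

2%

Reduce mod P: 205.3 − 6×29.53 = 28.12 d into the current lunation.
The Moon has covered 28.12/29.53 of its cycle, so θ ≈ 360° × 28.12/29.53 = 342.8°.
cos 342.8° = 0.955, so f = (1 − 0.955)/2 = 0.022, so 2%.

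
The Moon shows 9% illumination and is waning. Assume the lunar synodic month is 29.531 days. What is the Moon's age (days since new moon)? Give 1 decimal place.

26.7 days

cos θ = 1 − 2f = 0.820, giving a principal value of 34.9°.
A waning Moon lies in 180°–360°, so θ = 360° − 34.9° = 325.1°.
Age = 29.531 × 325.1°/360° ≈ 26.67 days.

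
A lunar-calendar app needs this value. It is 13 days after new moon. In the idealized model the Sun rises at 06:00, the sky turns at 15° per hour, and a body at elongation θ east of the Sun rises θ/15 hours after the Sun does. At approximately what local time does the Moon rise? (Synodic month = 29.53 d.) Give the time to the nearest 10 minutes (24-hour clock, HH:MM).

16:30

Phase angle: θ = 360°·(13 d)/(29.53 d) = 158.5°.
The Moon trails the Sun by θ/15 = 158.5/15 ≈ 10.57 hours.
06:00 + 10.566 h ≈ 16:34 → 16:30 to the nearest ten minutes.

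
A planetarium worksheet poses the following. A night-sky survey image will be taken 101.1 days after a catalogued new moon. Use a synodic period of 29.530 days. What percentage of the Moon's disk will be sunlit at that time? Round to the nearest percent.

Reduce mod P: 101.1 − 3×29.530 = 12.51 d into the current lunation.
Phase angle: θ = 360°·(12.51 d)/(29.530 d) = 152.5°.
Illuminated fraction = (1 − cos 152.5°)/2 = (1 − (-0.887))/2 ≈ 0.944, so 94%.

94%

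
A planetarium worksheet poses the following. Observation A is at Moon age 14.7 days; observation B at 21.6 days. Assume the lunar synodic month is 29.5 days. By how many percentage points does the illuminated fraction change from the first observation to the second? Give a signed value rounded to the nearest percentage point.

-44 percentage points

First observation: θ = 360°·14.7/29.5 = 179.4°, so f = 1.000.
Second observation: θ = 263.6°, f = 0.556.
Δf = 0.556 − 1.000 = -0.444, i.e. -44 pp.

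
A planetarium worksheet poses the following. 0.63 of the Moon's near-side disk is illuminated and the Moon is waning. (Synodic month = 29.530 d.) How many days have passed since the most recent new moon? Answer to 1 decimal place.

cos θ = 1 − 2f = -0.260, giving a principal value of 105.1°.
Waning ⇒ past full, so θ = 360° − 105.1° = 254.9°.
That fraction of the synodic month is 254.9/360 × 29.530 d ≈ 20.91 d.

20.9 days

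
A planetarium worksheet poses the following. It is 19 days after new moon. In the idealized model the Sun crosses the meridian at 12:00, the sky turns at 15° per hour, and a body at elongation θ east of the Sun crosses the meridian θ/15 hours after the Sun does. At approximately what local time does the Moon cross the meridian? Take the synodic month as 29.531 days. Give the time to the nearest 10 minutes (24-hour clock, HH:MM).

03:30

The Moon has covered 19/29.531 of its cycle, so θ ≈ 360° × 19/29.531 = 231.6°.
At 15° of sky rotation per hour, 231.6° corresponds to a 15.44 h lag.
12:00 + 15.441 h ≈ 03:26 → 03:30 to the nearest ten minutes.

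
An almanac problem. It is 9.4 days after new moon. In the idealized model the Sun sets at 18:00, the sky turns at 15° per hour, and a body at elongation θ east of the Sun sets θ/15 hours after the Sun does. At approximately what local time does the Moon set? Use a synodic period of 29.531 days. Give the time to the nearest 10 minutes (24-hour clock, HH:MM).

The Moon has covered 9.4/29.531 of its cycle, so θ ≈ 360° × 9.4/29.531 = 114.6°.
The Moon trails the Sun by θ/15 = 114.6/15 ≈ 7.64 hours.
18:00 + 7.639 h ≈ 01:38 → 01:40 to the nearest ten minutes.

01:40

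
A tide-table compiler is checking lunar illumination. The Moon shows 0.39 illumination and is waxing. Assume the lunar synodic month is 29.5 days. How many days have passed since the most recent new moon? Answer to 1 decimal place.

6.3 days

cos θ = 1 − 2f = 0.220, giving a principal value of 77.3°.
Waxing ⇒ before full, so θ = 77.3°.
That fraction of the synodic month is 77.3/360 × 29.5 d ≈ 6.33 d.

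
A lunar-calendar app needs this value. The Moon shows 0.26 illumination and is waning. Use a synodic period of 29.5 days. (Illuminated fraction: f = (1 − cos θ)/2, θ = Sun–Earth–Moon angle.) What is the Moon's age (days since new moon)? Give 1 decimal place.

From f = (1 − cos θ)/2: cos θ = 1 − 2×0.26 = 0.480; arccos → 61.3°.
A waning Moon lies in 180°–360°, so θ = 360° − 61.3° = 298.7°.
Age = 29.5 × 298.7°/360° ≈ 24.48 days.

24.5 days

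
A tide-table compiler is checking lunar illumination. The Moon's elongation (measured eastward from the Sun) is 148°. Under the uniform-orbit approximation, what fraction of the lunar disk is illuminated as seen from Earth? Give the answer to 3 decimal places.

0.924

cos 148° = (-0.848), so f = (1 − (-0.848))/2 = 0.924.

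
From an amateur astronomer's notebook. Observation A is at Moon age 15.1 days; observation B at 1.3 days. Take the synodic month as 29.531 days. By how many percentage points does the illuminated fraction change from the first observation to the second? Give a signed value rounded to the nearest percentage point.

θ₁ = 360° × 15.1/29.531 = 184.1°, f₁ = (1 − cos θ₁)/2 = 0.999.
θ₂ = 360° × 1.3/29.531 = 15.8°, f₂ = (1 − cos θ₂)/2 = 0.019.
Change = f₂ − f₁ = -0.980 → -98 percentage points.

-98 percentage points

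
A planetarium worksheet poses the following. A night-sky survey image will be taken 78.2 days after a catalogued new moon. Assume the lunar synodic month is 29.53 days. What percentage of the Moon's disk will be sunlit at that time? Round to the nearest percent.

80%

78.2 d spans 2 complete synodic months (2 × 29.53 = 59.06 d) plus 19.14 d.
Elongation θ = 360° × 19.14/29.53 ≈ 233.3°.
With cos θ = (-0.597), the lit fraction is (1 − (-0.597))/2 ≈ 0.799, so 80%.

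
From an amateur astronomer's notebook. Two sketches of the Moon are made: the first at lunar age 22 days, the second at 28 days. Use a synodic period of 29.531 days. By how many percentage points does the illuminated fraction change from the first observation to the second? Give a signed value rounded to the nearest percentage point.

-49 pp

First observation: θ = 360°·22/29.531 = 268.2°, so f = 0.516.
Second observation: θ = 341.3°, f = 0.026.
Δf = 0.026 − 0.516 = -0.489, i.e. -49 pp.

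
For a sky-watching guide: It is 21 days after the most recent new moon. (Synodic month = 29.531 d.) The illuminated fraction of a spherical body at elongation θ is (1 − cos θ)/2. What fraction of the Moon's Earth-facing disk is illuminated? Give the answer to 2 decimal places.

Elongation θ = 360° × 21/29.531 ≈ 256.0°.
cos 256.0° = (-0.242), so f = (1 − (-0.242))/2 = 0.621.

0.62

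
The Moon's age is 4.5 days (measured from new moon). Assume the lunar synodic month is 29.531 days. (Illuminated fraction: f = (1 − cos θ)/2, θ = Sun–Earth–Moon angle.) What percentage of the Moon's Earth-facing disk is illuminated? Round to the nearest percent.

21%

Elongation θ = 360° × 4.5/29.531 ≈ 54.9°.
Illuminated fraction = (1 − cos 54.9°)/2 = (1 − 0.576)/2 ≈ 0.212, so 21%.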